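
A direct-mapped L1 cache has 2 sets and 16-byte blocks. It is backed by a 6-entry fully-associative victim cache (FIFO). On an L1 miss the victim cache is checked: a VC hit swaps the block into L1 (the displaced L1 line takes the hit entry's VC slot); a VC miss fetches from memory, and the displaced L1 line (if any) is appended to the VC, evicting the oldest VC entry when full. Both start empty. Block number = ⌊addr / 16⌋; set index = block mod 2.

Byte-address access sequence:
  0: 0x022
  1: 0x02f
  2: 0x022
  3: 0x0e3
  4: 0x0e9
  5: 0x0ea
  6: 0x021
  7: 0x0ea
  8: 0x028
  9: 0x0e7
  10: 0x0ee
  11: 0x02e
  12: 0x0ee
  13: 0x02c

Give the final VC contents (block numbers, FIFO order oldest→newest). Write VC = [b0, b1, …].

VC = [14]

  [0] addr=0x22 blk=2 s=0: MISS | VC []
  [1] addr=0x2f blk=2 s=0: L1-HIT | VC []
  [2] addr=0x22 blk=2 s=0: L1-HIT | VC []
  [3] addr=0xe3 blk=14 s=0: MISS | VC [2]
  [4] addr=0xe9 blk=14 s=0: L1-HIT | VC [2]
  [5] addr=0xea blk=14 s=0: L1-HIT | VC [2]
  [6] addr=0x21 blk=2 s=0: VC-HIT | VC [14]
  [7] addr=0xea blk=14 s=0: VC-HIT | VC [2]
  [8] addr=0x28 blk=2 s=0: VC-HIT | VC [14]
  [9] addr=0xe7 blk=14 s=0: VC-HIT | VC [2]
  [10] addr=0xee blk=14 s=0: L1-HIT | VC [2]
  [11] addr=0x2e blk=2 s=0: VC-HIT | VC [14]
  [12] addr=0xee blk=14 s=0: VC-HIT | VC [2]
  [13] addr=0x2c blk=2 s=0: VC-HIT | VC [14]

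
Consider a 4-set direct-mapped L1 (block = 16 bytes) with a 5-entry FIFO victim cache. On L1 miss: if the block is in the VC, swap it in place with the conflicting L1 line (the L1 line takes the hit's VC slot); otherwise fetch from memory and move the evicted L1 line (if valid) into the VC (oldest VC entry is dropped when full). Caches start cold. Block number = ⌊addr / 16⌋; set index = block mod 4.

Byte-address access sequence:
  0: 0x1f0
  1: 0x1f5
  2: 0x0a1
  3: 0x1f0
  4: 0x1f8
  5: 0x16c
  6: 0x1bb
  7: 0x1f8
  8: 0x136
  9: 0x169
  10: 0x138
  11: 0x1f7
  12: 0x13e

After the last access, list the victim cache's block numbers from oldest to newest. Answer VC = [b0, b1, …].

  [0] addr=0x1f0 blk=31 s=3: MISS | VC []
  [1] addr=0x1f5 blk=31 s=3: L1-HIT | VC []
  [2] addr=0xa1 blk=10 s=2: MISS | VC []
  [3] addr=0x1f0 blk=31 s=3: L1-HIT | VC []
  [4] addr=0x1f8 blk=31 s=3: L1-HIT | VC []
  [5] addr=0x16c blk=22 s=2: MISS | VC [10]
  [6] addr=0x1bb blk=27 s=3: MISS | VC [10, 31]
  [7] addr=0x1f8 blk=31 s=3: VC-HIT | VC [10, 27]
  [8] addr=0x136 blk=19 s=3: MISS | VC [10, 27, 31]
  [9] addr=0x169 blk=22 s=2: L1-HIT | VC [10, 27, 31]
  [10] addr=0x138 blk=19 s=3: L1-HIT | VC [10, 27, 31]
  [11] addr=0x1f7 blk=31 s=3: VC-HIT | VC [10, 27, 19]
  [12] addr=0x13e blk=19 s=3: VC-HIT | VC [10, 27, 31]

VC = [10, 27, 31]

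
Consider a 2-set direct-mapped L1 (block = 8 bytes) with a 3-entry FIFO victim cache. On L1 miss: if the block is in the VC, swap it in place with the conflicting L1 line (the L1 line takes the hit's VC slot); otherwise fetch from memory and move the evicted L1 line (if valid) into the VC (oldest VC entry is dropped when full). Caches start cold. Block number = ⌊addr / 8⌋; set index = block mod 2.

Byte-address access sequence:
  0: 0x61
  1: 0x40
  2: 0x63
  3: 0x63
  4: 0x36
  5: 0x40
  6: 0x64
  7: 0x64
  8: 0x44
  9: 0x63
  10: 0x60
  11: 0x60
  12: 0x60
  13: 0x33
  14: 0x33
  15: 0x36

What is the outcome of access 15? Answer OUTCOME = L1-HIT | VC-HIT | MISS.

OUTCOME = L1-HIT

  [0] addr=0x61 blk=12 s=0: MISS | VC []
  [1] addr=0x40 blk=8 s=0: MISS | VC [12]
  [2] addr=0x63 blk=12 s=0: VC-HIT | VC [8]
  [3] addr=0x63 blk=12 s=0: L1-HIT | VC [8]
  [4] addr=0x36 blk=6 s=0: MISS | VC [8, 12]
  [5] addr=0x40 blk=8 s=0: VC-HIT | VC [6, 12]
  [6] addr=0x64 blk=12 s=0: VC-HIT | VC [6, 8]
  [7] addr=0x64 blk=12 s=0: L1-HIT | VC [6, 8]
  [8] addr=0x44 blk=8 s=0: VC-HIT | VC [6, 12]
  [9] addr=0x63 blk=12 s=0: VC-HIT | VC [6, 8]
  [10] addr=0x60 blk=12 s=0: L1-HIT | VC [6, 8]
  [11] addr=0x60 blk=12 s=0: L1-HIT | VC [6, 8]
  [12] addr=0x60 blk=12 s=0: L1-HIT | VC [6, 8]
  [13] addr=0x33 blk=6 s=0: VC-HIT | VC [12, 8]
  [14] addr=0x33 blk=6 s=0: L1-HIT | VC [12, 8]
  [15] addr=0x36 blk=6 s=0: L1-HIT | VC [12, 8]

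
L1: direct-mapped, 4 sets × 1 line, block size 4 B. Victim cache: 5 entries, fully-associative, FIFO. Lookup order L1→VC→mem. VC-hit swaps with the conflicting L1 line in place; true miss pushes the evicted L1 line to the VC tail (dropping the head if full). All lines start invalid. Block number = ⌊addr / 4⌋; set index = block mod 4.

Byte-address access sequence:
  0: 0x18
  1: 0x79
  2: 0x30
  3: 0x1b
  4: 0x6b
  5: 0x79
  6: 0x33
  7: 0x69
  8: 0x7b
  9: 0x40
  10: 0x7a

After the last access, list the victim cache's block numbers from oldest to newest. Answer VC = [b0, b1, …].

VC = [26, 6, 12]

#0 0x18→b6/s2 MISS; vc=[]
#1 0x79→b30/s2 MISS; vc=[6]
#2 0x30→b12/s0 MISS; vc=[6]
#3 0x1b→b6/s2 VC-HIT; vc=[30]
#4 0x6b→b26/s2 MISS; vc=[30,6]
#5 0x79→b30/s2 VC-HIT; vc=[26,6]
#6 0x33→b12/s0 L1-HIT; vc=[26,6]
#7 0x69→b26/s2 VC-HIT; vc=[30,6]
#8 0x7b→b30/s2 VC-HIT; vc=[26,6]
#9 0x40→b16/s0 MISS; vc=[26,6,12]
#10 0x7a→b30/s2 L1-HIT; vc=[26,6,12]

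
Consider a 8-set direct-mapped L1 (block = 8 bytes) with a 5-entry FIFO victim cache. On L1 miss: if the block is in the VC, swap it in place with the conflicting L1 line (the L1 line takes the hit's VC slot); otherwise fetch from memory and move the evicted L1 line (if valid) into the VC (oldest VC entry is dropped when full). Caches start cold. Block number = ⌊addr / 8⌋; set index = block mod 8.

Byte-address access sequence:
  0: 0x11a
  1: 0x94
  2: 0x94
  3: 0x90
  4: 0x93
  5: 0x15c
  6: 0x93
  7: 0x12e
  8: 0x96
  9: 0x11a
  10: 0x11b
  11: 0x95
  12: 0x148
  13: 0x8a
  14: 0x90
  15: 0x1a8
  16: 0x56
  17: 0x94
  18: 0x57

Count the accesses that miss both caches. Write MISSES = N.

MISSES = 8

0: 0x11a (blk 35, set 3) → MISS  vc=[]
1: 0x94 (blk 18, set 2) → MISS  vc=[]
2: 0x94 (blk 18, set 2) → L1-HIT  vc=[]
3: 0x90 (blk 18, set 2) → L1-HIT  vc=[]
4: 0x93 (blk 18, set 2) → L1-HIT  vc=[]
5: 0x15c (blk 43, set 3) → MISS  vc=[35]
6: 0x93 (blk 18, set 2) → L1-HIT  vc=[35]
7: 0x12e (blk 37, set 5) → MISS  vc=[35]
8: 0x96 (blk 18, set 2) → L1-HIT  vc=[35]
9: 0x11a (blk 35, set 3) → VC-HIT  vc=[43]
10: 0x11b (blk 35, set 3) → L1-HIT  vc=[43]
11: 0x95 (blk 18, set 2) → L1-HIT  vc=[43]
12: 0x148 (blk 41, set 1) → MISS  vc=[43]
13: 0x8a (blk 17, set 1) → MISS  vc=[43, 41]
14: 0x90 (blk 18, set 2) → L1-HIT  vc=[43, 41]
15: 0x1a8 (blk 53, set 5) → MISS  vc=[43, 41, 37]
16: 0x56 (blk 10, set 2) → MISS  vc=[43, 41, 37, 18]
17: 0x94 (blk 18, set 2) → VC-HIT  vc=[43, 41, 37, 10]
18: 0x57 (blk 10, set 2) → VC-HIT  vc=[43, 41, 37, 18]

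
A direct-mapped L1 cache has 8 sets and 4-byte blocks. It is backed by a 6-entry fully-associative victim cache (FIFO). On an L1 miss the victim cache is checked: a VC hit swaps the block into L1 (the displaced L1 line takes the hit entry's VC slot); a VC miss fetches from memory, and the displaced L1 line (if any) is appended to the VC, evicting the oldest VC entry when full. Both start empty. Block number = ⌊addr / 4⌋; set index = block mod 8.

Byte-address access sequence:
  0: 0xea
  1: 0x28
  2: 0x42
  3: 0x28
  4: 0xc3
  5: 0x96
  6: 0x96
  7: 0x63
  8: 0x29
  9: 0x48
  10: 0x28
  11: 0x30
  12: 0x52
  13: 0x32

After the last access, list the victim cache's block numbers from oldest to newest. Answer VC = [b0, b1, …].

VC = [58, 16, 48, 18, 20]

0: 0xea (blk 58, set 2) → MISS  vc=[]
1: 0x28 (blk 10, set 2) → MISS  vc=[58]
2: 0x42 (blk 16, set 0) → MISS  vc=[58]
3: 0x28 (blk 10, set 2) → L1-HIT  vc=[58]
4: 0xc3 (blk 48, set 0) → MISS  vc=[58, 16]
5: 0x96 (blk 37, set 5) → MISS  vc=[58, 16]
6: 0x96 (blk 37, set 5) → L1-HIT  vc=[58, 16]
7: 0x63 (blk 24, set 0) → MISS  vc=[58, 16, 48]
8: 0x29 (blk 10, set 2) → L1-HIT  vc=[58, 16, 48]
9: 0x48 (blk 18, set 2) → MISS  vc=[58, 16, 48, 10]
10: 0x28 (blk 10, set 2) → VC-HIT  vc=[58, 16, 48, 18]
11: 0x30 (blk 12, set 4) → MISS  vc=[58, 16, 48, 18]
12: 0x52 (blk 20, set 4) → MISS  vc=[58, 16, 48, 18, 12]
13: 0x32 (blk 12, set 4) → VC-HIT  vc=[58, 16, 48, 18, 20]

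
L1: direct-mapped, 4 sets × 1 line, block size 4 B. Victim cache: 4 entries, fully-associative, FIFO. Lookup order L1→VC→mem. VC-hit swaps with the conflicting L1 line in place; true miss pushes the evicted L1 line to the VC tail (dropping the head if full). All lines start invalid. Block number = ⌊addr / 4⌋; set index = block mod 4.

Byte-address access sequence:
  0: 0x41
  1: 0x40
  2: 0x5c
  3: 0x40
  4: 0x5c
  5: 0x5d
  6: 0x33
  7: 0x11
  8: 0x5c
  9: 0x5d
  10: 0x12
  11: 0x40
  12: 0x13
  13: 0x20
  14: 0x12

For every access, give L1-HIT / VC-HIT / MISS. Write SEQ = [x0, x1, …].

SEQ = [MISS, L1-HIT, MISS, L1-HIT, L1-HIT, L1-HIT, MISS, MISS, L1-HIT, L1-HIT, L1-HIT, VC-HIT, VC-HIT, MISS, VC-HIT]

  [0] addr=0x41 blk=16 s=0: MISS | VC []
  [1] addr=0x40 blk=16 s=0: L1-HIT | VC []
  [2] addr=0x5c blk=23 s=3: MISS | VC []
  [3] addr=0x40 blk=16 s=0: L1-HIT | VC []
  [4] addr=0x5c blk=23 s=3: L1-HIT | VC []
  [5] addr=0x5d blk=23 s=3: L1-HIT | VC []
  [6] addr=0x33 blk=12 s=0: MISS | VC [16]
  [7] addr=0x11 blk=4 s=0: MISS | VC [16, 12]
  [8] addr=0x5c blk=23 s=3: L1-HIT | VC [16, 12]
  [9] addr=0x5d blk=23 s=3: L1-HIT | VC [16, 12]
  [10] addr=0x12 blk=4 s=0: L1-HIT | VC [16, 12]
  [11] addr=0x40 blk=16 s=0: VC-HIT | VC [4, 12]
  [12] addr=0x13 blk=4 s=0: VC-HIT | VC [16, 12]
  [13] addr=0x20 blk=8 s=0: MISS | VC [16, 12, 4]
  [14] addr=0x12 blk=4 s=0: VC-HIT | VC [16, 12, 8]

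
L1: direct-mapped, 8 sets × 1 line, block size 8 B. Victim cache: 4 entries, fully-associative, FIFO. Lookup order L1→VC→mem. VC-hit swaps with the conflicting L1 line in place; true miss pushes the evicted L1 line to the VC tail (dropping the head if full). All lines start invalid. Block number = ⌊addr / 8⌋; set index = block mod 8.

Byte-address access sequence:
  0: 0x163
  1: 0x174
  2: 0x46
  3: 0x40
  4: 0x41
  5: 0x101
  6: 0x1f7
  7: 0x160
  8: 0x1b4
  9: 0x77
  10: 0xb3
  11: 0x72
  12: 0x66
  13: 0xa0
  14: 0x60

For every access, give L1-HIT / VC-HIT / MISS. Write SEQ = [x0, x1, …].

SEQ = [MISS, MISS, MISS, L1-HIT, L1-HIT, MISS, MISS, L1-HIT, MISS, MISS, MISS, VC-HIT, MISS, MISS, VC-HIT]

  [0] addr=0x163 blk=44 s=4: MISS | VC []
  [1] addr=0x174 blk=46 s=6: MISS | VC []
  [2] addr=0x46 blk=8 s=0: MISS | VC []
  [3] addr=0x40 blk=8 s=0: L1-HIT | VC []
  [4] addr=0x41 blk=8 s=0: L1-HIT | VC []
  [5] addr=0x101 blk=32 s=0: MISS | VC [8]
  [6] addr=0x1f7 blk=62 s=6: MISS | VC [8, 46]
  [7] addr=0x160 blk=44 s=4: L1-HIT | VC [8, 46]
  [8] addr=0x1b4 blk=54 s=6: MISS | VC [8, 46, 62]
  [9] addr=0x77 blk=14 s=6: MISS | VC [8, 46, 62, 54]
  [10] addr=0xb3 blk=22 s=6: MISS | VC [46, 62, 54, 14]
  [11] addr=0x72 blk=14 s=6: VC-HIT | VC [46, 62, 54, 22]
  [12] addr=0x66 blk=12 s=4: MISS | VC [62, 54, 22, 44]
  [13] addr=0xa0 blk=20 s=4: MISS | VC [54, 22, 44, 12]
  [14] addr=0x60 blk=12 s=4: VC-HIT | VC [54, 22, 44, 20]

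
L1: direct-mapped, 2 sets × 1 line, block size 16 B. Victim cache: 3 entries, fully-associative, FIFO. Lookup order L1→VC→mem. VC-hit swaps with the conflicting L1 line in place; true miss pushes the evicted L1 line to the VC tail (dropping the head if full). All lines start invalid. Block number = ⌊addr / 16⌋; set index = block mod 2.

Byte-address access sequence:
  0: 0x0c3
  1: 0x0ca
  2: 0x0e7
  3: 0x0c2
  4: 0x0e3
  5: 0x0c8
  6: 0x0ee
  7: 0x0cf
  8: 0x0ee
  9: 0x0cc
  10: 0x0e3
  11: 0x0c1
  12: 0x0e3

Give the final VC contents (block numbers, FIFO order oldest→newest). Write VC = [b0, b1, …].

VC = [12]

0: 0xc3 (blk 12, set 0) → MISS  vc=[]
1: 0xca (blk 12, set 0) → L1-HIT  vc=[]
2: 0xe7 (blk 14, set 0) → MISS  vc=[12]
3: 0xc2 (blk 12, set 0) → VC-HIT  vc=[14]
4: 0xe3 (blk 14, set 0) → VC-HIT  vc=[12]
5: 0xc8 (blk 12, set 0) → VC-HIT  vc=[14]
6: 0xee (blk 14, set 0) → VC-HIT  vc=[12]
7: 0xcf (blk 12, set 0) → VC-HIT  vc=[14]
8: 0xee (blk 14, set 0) → VC-HIT  vc=[12]
9: 0xcc (blk 12, set 0) → VC-HIT  vc=[14]
10: 0xe3 (blk 14, set 0) → VC-HIT  vc=[12]
11: 0xc1 (blk 12, set 0) → VC-HIT  vc=[14]
12: 0xe3 (blk 14, set 0) → VC-HIT  vc=[12]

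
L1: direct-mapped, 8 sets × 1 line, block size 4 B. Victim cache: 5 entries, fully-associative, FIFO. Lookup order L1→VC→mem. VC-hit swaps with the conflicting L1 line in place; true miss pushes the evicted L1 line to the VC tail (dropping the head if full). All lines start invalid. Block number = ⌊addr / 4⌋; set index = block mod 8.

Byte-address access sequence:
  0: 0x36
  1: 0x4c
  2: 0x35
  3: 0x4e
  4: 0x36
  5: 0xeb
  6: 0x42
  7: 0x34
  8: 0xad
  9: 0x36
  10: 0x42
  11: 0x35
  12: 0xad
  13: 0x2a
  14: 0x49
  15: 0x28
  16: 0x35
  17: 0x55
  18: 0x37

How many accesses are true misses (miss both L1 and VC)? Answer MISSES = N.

MISSES = 8

0: 0x36 (blk 13, set 5) → MISS  vc=[]
1: 0x4c (blk 19, set 3) → MISS  vc=[]
2: 0x35 (blk 13, set 5) → L1-HIT  vc=[]
3: 0x4e (blk 19, set 3) → L1-HIT  vc=[]
4: 0x36 (blk 13, set 5) → L1-HIT  vc=[]
5: 0xeb (blk 58, set 2) → MISS  vc=[]
6: 0x42 (blk 16, set 0) → MISS  vc=[]
7: 0x34 (blk 13, set 5) → L1-HIT  vc=[]
8: 0xad (blk 43, set 3) → MISS  vc=[19]
9: 0x36 (blk 13, set 5) → L1-HIT  vc=[19]
10: 0x42 (blk 16, set 0) → L1-HIT  vc=[19]
11: 0x35 (blk 13, set 5) → L1-HIT  vc=[19]
12: 0xad (blk 43, set 3) → L1-HIT  vc=[19]
13: 0x2a (blk 10, set 2) → MISS  vc=[19, 58]
14: 0x49 (blk 18, set 2) → MISS  vc=[19, 58, 10]
15: 0x28 (blk 10, set 2) → VC-HIT  vc=[19, 58, 18]
16: 0x35 (blk 13, set 5) → L1-HIT  vc=[19, 58, 18]
17: 0x55 (blk 21, set 5) → MISS  vc=[19, 58, 18, 13]
18: 0x37 (blk 13, set 5) → VC-HIT  vc=[19, 58, 18, 21]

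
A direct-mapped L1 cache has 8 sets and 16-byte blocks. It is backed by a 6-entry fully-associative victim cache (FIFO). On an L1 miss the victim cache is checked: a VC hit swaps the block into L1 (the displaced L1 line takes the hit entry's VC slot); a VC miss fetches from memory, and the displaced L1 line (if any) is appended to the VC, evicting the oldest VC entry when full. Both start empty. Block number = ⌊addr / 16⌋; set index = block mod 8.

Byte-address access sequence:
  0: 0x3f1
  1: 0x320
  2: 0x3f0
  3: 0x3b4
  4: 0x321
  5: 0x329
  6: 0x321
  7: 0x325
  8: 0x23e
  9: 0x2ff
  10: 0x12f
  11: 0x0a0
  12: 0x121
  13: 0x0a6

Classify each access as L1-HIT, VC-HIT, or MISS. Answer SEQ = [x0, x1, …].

#0 0x3f1→b63/s7 MISS; vc=[]
#1 0x320→b50/s2 MISS; vc=[]
#2 0x3f0→b63/s7 L1-HIT; vc=[]
#3 0x3b4→b59/s3 MISS; vc=[]
#4 0x321→b50/s2 L1-HIT; vc=[]
#5 0x329→b50/s2 L1-HIT; vc=[]
#6 0x321→b50/s2 L1-HIT; vc=[]
#7 0x325→b50/s2 L1-HIT; vc=[]
#8 0x23e→b35/s3 MISS; vc=[59]
#9 0x2ff→b47/s7 MISS; vc=[59,63]
#10 0x12f→b18/s2 MISS; vc=[59,63,50]
#11 0xa0→b10/s2 MISS; vc=[59,63,50,18]
#12 0x121→b18/s2 VC-HIT; vc=[59,63,50,10]
#13 0xa6→b10/s2 VC-HIT; vc=[59,63,50,18]

SEQ = [MISS, MISS, L1-HIT, MISS, L1-HIT, L1-HIT, L1-HIT, L1-HIT, MISS, MISS, MISS, MISS, VC-HIT, VC-HIT]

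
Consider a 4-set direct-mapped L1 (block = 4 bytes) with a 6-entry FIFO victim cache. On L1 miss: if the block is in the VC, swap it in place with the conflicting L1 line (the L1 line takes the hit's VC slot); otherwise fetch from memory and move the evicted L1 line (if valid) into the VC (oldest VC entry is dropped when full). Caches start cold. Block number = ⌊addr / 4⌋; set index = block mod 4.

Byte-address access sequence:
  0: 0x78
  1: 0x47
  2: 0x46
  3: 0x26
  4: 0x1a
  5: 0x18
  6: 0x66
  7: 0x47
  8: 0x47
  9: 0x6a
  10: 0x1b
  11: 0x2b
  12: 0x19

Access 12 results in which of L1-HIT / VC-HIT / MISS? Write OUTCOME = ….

OUTCOME = VC-HIT

  [0] addr=0x78 blk=30 s=2: MISS | VC []
  [1] addr=0x47 blk=17 s=1: MISS | VC []
  [2] addr=0x46 blk=17 s=1: L1-HIT | VC []
  [3] addr=0x26 blk=9 s=1: MISS | VC [17]
  [4] addr=0x1a blk=6 s=2: MISS | VC [17, 30]
  [5] addr=0x18 blk=6 s=2: L1-HIT | VC [17, 30]
  [6] addr=0x66 blk=25 s=1: MISS | VC [17, 30, 9]
  [7] addr=0x47 blk=17 s=1: VC-HIT | VC [25, 30, 9]
  [8] addr=0x47 blk=17 s=1: L1-HIT | VC [25, 30, 9]
  [9] addr=0x6a blk=26 s=2: MISS | VC [25, 30, 9, 6]
  [10] addr=0x1b blk=6 s=2: VC-HIT | VC [25, 30, 9, 26]
  [11] addr=0x2b blk=10 s=2: MISS | VC [25, 30, 9, 26, 6]
  [12] addr=0x19 blk=6 s=2: VC-HIT | VC [25, 30, 9, 26, 10]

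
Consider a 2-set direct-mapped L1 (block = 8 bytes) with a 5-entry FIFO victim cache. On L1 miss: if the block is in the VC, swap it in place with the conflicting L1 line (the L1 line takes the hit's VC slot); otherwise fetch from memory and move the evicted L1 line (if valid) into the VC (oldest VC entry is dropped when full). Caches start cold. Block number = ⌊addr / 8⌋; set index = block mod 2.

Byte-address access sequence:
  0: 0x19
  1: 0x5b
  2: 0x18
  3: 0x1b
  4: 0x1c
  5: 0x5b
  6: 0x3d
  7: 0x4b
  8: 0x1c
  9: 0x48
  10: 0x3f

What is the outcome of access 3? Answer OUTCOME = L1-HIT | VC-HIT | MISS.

0: 0x19 (blk 3, set 1) → MISS  vc=[]
1: 0x5b (blk 11, set 1) → MISS  vc=[3]
2: 0x18 (blk 3, set 1) → VC-HIT  vc=[11]
3: 0x1b (blk 3, set 1) → L1-HIT  vc=[11]
4: 0x1c (blk 3, set 1) → L1-HIT  vc=[11]
5: 0x5b (blk 11, set 1) → VC-HIT  vc=[3]
6: 0x3d (blk 7, set 1) → MISS  vc=[3, 11]
7: 0x4b (blk 9, set 1) → MISS  vc=[3, 11, 7]
8: 0x1c (blk 3, set 1) → VC-HIT  vc=[9, 11, 7]
9: 0x48 (blk 9, set 1) → VC-HIT  vc=[3, 11, 7]
10: 0x3f (blk 7, set 1) → VC-HIT  vc=[3, 11, 9]

OUTCOME = L1-HIT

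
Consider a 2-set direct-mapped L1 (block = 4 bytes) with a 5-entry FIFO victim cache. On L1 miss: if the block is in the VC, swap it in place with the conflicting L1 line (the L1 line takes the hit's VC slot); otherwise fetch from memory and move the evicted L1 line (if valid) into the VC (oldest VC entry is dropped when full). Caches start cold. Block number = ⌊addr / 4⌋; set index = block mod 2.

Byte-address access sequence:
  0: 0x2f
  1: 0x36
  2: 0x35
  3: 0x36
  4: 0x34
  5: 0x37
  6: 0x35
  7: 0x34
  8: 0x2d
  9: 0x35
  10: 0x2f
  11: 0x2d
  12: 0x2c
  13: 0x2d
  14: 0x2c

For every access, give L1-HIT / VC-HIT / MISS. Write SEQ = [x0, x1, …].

SEQ = [MISS, MISS, L1-HIT, L1-HIT, L1-HIT, L1-HIT, L1-HIT, L1-HIT, VC-HIT, VC-HIT, VC-HIT, L1-HIT, L1-HIT, L1-HIT, L1-HIT]

  [0] addr=0x2f blk=11 s=1: MISS | VC []
  [1] addr=0x36 blk=13 s=1: MISS | VC [11]
  [2] addr=0x35 blk=13 s=1: L1-HIT | VC [11]
  [3] addr=0x36 blk=13 s=1: L1-HIT | VC [11]
  [4] addr=0x34 blk=13 s=1: L1-HIT | VC [11]
  [5] addr=0x37 blk=13 s=1: L1-HIT | VC [11]
  [6] addr=0x35 blk=13 s=1: L1-HIT | VC [11]
  [7] addr=0x34 blk=13 s=1: L1-HIT | VC [11]
  [8] addr=0x2d blk=11 s=1: VC-HIT | VC [13]
  [9] addr=0x35 blk=13 s=1: VC-HIT | VC [11]
  [10] addr=0x2f blk=11 s=1: VC-HIT | VC [13]
  [11] addr=0x2d blk=11 s=1: L1-HIT | VC [13]
  [12] addr=0x2c blk=11 s=1: L1-HIT | VC [13]
  [13] addr=0x2d blk=11 s=1: L1-HIT | VC [13]
  [14] addr=0x2c blk=11 s=1: L1-HIT | VC [13]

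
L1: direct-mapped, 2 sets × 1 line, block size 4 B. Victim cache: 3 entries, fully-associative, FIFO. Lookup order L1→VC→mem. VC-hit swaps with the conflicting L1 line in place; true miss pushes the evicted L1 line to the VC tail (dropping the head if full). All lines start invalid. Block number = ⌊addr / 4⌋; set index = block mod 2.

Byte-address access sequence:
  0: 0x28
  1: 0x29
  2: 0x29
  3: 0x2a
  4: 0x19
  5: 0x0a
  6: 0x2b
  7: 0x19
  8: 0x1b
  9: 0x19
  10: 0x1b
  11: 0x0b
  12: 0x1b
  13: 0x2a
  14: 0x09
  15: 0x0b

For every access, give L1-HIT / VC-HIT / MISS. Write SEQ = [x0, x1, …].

SEQ = [MISS, L1-HIT, L1-HIT, L1-HIT, MISS, MISS, VC-HIT, VC-HIT, L1-HIT, L1-HIT, L1-HIT, VC-HIT, VC-HIT, VC-HIT, VC-HIT, L1-HIT]

  [0] addr=0x28 blk=10 s=0: MISS | VC []
  [1] addr=0x29 blk=10 s=0: L1-HIT | VC []
  [2] addr=0x29 blk=10 s=0: L1-HIT | VC []
  [3] addr=0x2a blk=10 s=0: L1-HIT | VC []
  [4] addr=0x19 blk=6 s=0: MISS | VC [10]
  [5] addr=0xa blk=2 s=0: MISS | VC [10, 6]
  [6] addr=0x2b blk=10 s=0: VC-HIT | VC [2, 6]
  [7] addr=0x19 blk=6 s=0: VC-HIT | VC [2, 10]
  [8] addr=0x1b blk=6 s=0: L1-HIT | VC [2, 10]
  [9] addr=0x19 blk=6 s=0: L1-HIT | VC [2, 10]
  [10] addr=0x1b blk=6 s=0: L1-HIT | VC [2, 10]
  [11] addr=0xb blk=2 s=0: VC-HIT | VC [6, 10]
  [12] addr=0x1b blk=6 s=0: VC-HIT | VC [2, 10]
  [13] addr=0x2a blk=10 s=0: VC-HIT | VC [2, 6]
  [14] addr=0x9 blk=2 s=0: VC-HIT | VC [10, 6]
  [15] addr=0xb blk=2 s=0: L1-HIT | VC [10, 6]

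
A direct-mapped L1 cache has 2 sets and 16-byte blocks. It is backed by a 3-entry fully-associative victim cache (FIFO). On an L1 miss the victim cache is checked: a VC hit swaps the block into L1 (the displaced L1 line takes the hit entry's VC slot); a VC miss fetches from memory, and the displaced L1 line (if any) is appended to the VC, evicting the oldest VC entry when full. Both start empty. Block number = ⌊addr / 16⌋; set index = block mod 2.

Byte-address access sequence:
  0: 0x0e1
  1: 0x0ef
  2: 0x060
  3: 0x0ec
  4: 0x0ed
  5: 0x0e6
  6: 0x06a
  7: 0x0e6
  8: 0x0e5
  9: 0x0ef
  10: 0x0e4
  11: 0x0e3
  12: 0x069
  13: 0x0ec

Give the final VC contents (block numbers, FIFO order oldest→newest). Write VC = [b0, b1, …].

VC = [6]

  [0] addr=0xe1 blk=14 s=0: MISS | VC []
  [1] addr=0xef blk=14 s=0: L1-HIT | VC []
  [2] addr=0x60 blk=6 s=0: MISS | VC [14]
  [3] addr=0xec blk=14 s=0: VC-HIT | VC [6]
  [4] addr=0xed blk=14 s=0: L1-HIT | VC [6]
  [5] addr=0xe6 blk=14 s=0: L1-HIT | VC [6]
  [6] addr=0x6a blk=6 s=0: VC-HIT | VC [14]
  [7] addr=0xe6 blk=14 s=0: VC-HIT | VC [6]
  [8] addr=0xe5 blk=14 s=0: L1-HIT | VC [6]
  [9] addr=0xef blk=14 s=0: L1-HIT | VC [6]
  [10] addr=0xe4 blk=14 s=0: L1-HIT | VC [6]
  [11] addr=0xe3 blk=14 s=0: L1-HIT | VC [6]
  [12] addr=0x69 blk=6 s=0: VC-HIT | VC [14]
  [13] addr=0xec blk=14 s=0: VC-HIT | VC [6]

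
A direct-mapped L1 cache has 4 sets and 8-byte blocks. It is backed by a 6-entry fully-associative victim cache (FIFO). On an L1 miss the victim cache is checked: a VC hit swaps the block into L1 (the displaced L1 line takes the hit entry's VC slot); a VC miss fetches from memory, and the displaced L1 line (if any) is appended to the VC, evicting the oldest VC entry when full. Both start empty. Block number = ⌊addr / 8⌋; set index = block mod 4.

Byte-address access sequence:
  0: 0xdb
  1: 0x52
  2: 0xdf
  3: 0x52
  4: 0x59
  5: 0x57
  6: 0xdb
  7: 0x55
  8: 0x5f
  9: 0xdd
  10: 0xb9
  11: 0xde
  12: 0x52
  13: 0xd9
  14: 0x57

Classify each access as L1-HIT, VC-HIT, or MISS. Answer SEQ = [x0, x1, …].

  [0] addr=0xdb blk=27 s=3: MISS | VC []
  [1] addr=0x52 blk=10 s=2: MISS | VC []
  [2] addr=0xdf blk=27 s=3: L1-HIT | VC []
  [3] addr=0x52 blk=10 s=2: L1-HIT | VC []
  [4] addr=0x59 blk=11 s=3: MISS | VC [27]
  [5] addr=0x57 blk=10 s=2: L1-HIT | VC [27]
  [6] addr=0xdb blk=27 s=3: VC-HIT | VC [11]
  [7] addr=0x55 blk=10 s=2: L1-HIT | VC [11]
  [8] addr=0x5f blk=11 s=3: VC-HIT | VC [27]
  [9] addr=0xdd blk=27 s=3: VC-HIT | VC [11]
  [10] addr=0xb9 blk=23 s=3: MISS | VC [11, 27]
  [11] addr=0xde blk=27 s=3: VC-HIT | VC [11, 23]
  [12] addr=0x52 blk=10 s=2: L1-HIT | VC [11, 23]
  [13] addr=0xd9 blk=27 s=3: L1-HIT | VC [11, 23]
  [14] addr=0x57 blk=10 s=2: L1-HIT | VC [11, 23]

SEQ = [MISS, MISS, L1-HIT, L1-HIT, MISS, L1-HIT, VC-HIT, L1-HIT, VC-HIT, VC-HIT, MISS, VC-HIT, L1-HIT, L1-HIT, L1-HIT]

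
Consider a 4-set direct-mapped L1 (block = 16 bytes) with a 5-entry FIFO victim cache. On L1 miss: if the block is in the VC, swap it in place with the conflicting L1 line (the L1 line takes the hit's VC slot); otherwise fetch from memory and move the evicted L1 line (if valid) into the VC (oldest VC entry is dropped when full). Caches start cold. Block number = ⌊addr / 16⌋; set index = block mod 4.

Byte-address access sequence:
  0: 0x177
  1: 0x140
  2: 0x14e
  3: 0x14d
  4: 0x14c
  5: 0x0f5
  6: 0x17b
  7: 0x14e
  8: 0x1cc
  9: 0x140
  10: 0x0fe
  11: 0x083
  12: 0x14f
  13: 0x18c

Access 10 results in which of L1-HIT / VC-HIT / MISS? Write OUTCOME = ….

0: 0x177 (blk 23, set 3) → MISS  vc=[]
1: 0x140 (blk 20, set 0) → MISS  vc=[]
2: 0x14e (blk 20, set 0) → L1-HIT  vc=[]
3: 0x14d (blk 20, set 0) → L1-HIT  vc=[]
4: 0x14c (blk 20, set 0) → L1-HIT  vc=[]
5: 0xf5 (blk 15, set 3) → MISS  vc=[23]
6: 0x17b (blk 23, set 3) → VC-HIT  vc=[15]
7: 0x14e (blk 20, set 0) → L1-HIT  vc=[15]
8: 0x1cc (blk 28, set 0) → MISS  vc=[15, 20]
9: 0x140 (blk 20, set 0) → VC-HIT  vc=[15, 28]
10: 0xfe (blk 15, set 3) → VC-HIT  vc=[23, 28]
11: 0x83 (blk 8, set 0) → MISS  vc=[23, 28, 20]
12: 0x14f (blk 20, set 0) → VC-HIT  vc=[23, 28, 8]
13: 0x18c (blk 24, set 0) → MISS  vc=[23, 28, 8, 20]

OUTCOME = VC-HIT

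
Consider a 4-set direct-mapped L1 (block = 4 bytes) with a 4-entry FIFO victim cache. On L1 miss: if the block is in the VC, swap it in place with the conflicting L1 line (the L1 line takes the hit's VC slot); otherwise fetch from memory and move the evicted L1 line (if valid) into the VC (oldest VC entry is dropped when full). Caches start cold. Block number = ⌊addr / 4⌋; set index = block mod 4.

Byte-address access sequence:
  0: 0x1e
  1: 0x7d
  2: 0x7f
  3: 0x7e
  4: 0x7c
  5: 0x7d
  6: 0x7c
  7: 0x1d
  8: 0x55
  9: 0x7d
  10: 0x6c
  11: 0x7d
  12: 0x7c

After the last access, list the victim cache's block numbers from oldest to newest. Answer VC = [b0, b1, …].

#0 0x1e→b7/s3 MISS; vc=[]
#1 0x7d→b31/s3 MISS; vc=[7]
#2 0x7f→b31/s3 L1-HIT; vc=[7]
#3 0x7e→b31/s3 L1-HIT; vc=[7]
#4 0x7c→b31/s3 L1-HIT; vc=[7]
#5 0x7d→b31/s3 L1-HIT; vc=[7]
#6 0x7c→b31/s3 L1-HIT; vc=[7]
#7 0x1d→b7/s3 VC-HIT; vc=[31]
#8 0x55→b21/s1 MISS; vc=[31]
#9 0x7d→b31/s3 VC-HIT; vc=[7]
#10 0x6c→b27/s3 MISS; vc=[7,31]
#11 0x7d→b31/s3 VC-HIT; vc=[7,27]
#12 0x7c→b31/s3 L1-HIT; vc=[7,27]

VC = [7, 27]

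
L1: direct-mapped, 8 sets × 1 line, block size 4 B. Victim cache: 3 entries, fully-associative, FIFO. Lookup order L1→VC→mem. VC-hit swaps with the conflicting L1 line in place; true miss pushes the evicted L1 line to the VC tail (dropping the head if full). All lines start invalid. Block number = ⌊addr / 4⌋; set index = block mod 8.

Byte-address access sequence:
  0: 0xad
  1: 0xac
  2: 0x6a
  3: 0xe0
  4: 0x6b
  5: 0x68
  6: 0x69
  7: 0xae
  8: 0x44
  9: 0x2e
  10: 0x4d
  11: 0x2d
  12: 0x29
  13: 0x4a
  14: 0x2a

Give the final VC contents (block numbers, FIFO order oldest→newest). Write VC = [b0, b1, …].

VC = [19, 26, 18]

#0 0xad→b43/s3 MISS; vc=[]
#1 0xac→b43/s3 L1-HIT; vc=[]
#2 0x6a→b26/s2 MISS; vc=[]
#3 0xe0→b56/s0 MISS; vc=[]
#4 0x6b→b26/s2 L1-HIT; vc=[]
#5 0x68→b26/s2 L1-HIT; vc=[]
#6 0x69→b26/s2 L1-HIT; vc=[]
#7 0xae→b43/s3 L1-HIT; vc=[]
#8 0x44→b17/s1 MISS; vc=[]
#9 0x2e→b11/s3 MISS; vc=[43]
#10 0x4d→b19/s3 MISS; vc=[43,11]
#11 0x2d→b11/s3 VC-HIT; vc=[43,19]
#12 0x29→b10/s2 MISS; vc=[43,19,26]
#13 0x4a→b18/s2 MISS; vc=[19,26,10]
#14 0x2a→b10/s2 VC-HIT; vc=[19,26,18]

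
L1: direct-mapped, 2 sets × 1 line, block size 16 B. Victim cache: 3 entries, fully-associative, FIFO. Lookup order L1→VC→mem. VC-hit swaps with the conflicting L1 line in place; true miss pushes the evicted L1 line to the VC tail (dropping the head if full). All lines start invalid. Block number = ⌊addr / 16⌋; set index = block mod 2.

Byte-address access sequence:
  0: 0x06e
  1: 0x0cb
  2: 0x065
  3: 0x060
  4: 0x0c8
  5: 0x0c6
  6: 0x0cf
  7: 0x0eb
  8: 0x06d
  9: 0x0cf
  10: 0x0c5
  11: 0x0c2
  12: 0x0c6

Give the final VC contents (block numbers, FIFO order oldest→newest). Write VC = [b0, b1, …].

VC = [14, 6]

#0 0x6e→b6/s0 MISS; vc=[]
#1 0xcb→b12/s0 MISS; vc=[6]
#2 0x65→b6/s0 VC-HIT; vc=[12]
#3 0x60→b6/s0 L1-HIT; vc=[12]
#4 0xc8→b12/s0 VC-HIT; vc=[6]
#5 0xc6→b12/s0 L1-HIT; vc=[6]
#6 0xcf→b12/s0 L1-HIT; vc=[6]
#7 0xeb→b14/s0 MISS; vc=[6,12]
#8 0x6d→b6/s0 VC-HIT; vc=[14,12]
#9 0xcf→b12/s0 VC-HIT; vc=[14,6]
#10 0xc5→b12/s0 L1-HIT; vc=[14,6]
#11 0xc2→b12/s0 L1-HIT; vc=[14,6]
#12 0xc6→b12/s0 L1-HIT; vc=[14,6]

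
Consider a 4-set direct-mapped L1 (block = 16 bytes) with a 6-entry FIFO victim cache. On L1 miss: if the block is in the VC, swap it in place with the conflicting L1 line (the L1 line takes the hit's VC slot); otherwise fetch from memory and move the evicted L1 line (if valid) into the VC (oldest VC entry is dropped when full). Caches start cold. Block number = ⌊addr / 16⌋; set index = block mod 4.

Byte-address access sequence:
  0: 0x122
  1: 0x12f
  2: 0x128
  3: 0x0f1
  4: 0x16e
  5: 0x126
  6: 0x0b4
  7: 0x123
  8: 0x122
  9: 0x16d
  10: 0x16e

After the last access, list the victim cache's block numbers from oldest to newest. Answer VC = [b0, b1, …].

  [0] addr=0x122 blk=18 s=2: MISS | VC []
  [1] addr=0x12f blk=18 s=2: L1-HIT | VC []
  [2] addr=0x128 blk=18 s=2: L1-HIT | VC []
  [3] addr=0xf1 blk=15 s=3: MISS | VC []
  [4] addr=0x16e blk=22 s=2: MISS | VC [18]
  [5] addr=0x126 blk=18 s=2: VC-HIT | VC [22]
  [6] addr=0xb4 blk=11 s=3: MISS | VC [22, 15]
  [7] addr=0x123 blk=18 s=2: L1-HIT | VC [22, 15]
  [8] addr=0x122 blk=18 s=2: L1-HIT | VC [22, 15]
  [9] addr=0x16d blk=22 s=2: VC-HIT | VC [18, 15]
  [10] addr=0x16e blk=22 s=2: L1-HIT | VC [18, 15]

VC = [18, 15]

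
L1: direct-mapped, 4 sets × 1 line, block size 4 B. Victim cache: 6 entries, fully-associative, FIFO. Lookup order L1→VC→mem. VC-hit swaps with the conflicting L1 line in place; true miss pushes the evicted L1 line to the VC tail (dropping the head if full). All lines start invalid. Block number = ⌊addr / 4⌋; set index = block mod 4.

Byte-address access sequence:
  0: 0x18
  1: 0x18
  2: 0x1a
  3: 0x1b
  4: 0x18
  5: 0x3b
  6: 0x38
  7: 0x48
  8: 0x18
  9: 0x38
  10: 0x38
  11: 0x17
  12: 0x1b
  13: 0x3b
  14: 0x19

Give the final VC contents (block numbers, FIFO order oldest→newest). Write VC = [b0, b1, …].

VC = [18, 14]

  [0] addr=0x18 blk=6 s=2: MISS | VC []
  [1] addr=0x18 blk=6 s=2: L1-HIT | VC []
  [2] addr=0x1a blk=6 s=2: L1-HIT | VC []
  [3] addr=0x1b blk=6 s=2: L1-HIT | VC []
  [4] addr=0x18 blk=6 s=2: L1-HIT | VC []
  [5] addr=0x3b blk=14 s=2: MISS | VC [6]
  [6] addr=0x38 blk=14 s=2: L1-HIT | VC [6]
  [7] addr=0x48 blk=18 s=2: MISS | VC [6, 14]
  [8] addr=0x18 blk=6 s=2: VC-HIT | VC [18, 14]
  [9] addr=0x38 blk=14 s=2: VC-HIT | VC [18, 6]
  [10] addr=0x38 blk=14 s=2: L1-HIT | VC [18, 6]
  [11] addr=0x17 blk=5 s=1: MISS | VC [18, 6]
  [12] addr=0x1b blk=6 s=2: VC-HIT | VC [18, 14]
  [13] addr=0x3b blk=14 s=2: VC-HIT | VC [18, 6]
  [14] addr=0x19 blk=6 s=2: VC-HIT | VC [18, 14]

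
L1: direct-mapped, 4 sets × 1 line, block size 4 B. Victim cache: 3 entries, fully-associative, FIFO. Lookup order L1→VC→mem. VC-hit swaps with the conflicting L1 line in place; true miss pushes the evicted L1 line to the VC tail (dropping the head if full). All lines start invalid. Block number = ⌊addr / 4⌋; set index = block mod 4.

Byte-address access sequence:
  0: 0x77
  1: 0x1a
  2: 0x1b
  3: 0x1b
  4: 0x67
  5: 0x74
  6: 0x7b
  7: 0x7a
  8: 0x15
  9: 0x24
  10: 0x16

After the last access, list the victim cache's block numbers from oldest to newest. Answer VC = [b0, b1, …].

VC = [6, 29, 9]

  [0] addr=0x77 blk=29 s=1: MISS | VC []
  [1] addr=0x1a blk=6 s=2: MISS | VC []
  [2] addr=0x1b blk=6 s=2: L1-HIT | VC []
  [3] addr=0x1b blk=6 s=2: L1-HIT | VC []
  [4] addr=0x67 blk=25 s=1: MISS | VC [29]
  [5] addr=0x74 blk=29 s=1: VC-HIT | VC [25]
  [6] addr=0x7b blk=30 s=2: MISS | VC [25, 6]
  [7] addr=0x7a blk=30 s=2: L1-HIT | VC [25, 6]
  [8] addr=0x15 blk=5 s=1: MISS | VC [25, 6, 29]
  [9] addr=0x24 blk=9 s=1: MISS | VC [6, 29, 5]
  [10] addr=0x16 blk=5 s=1: VC-HIT | VC [6, 29, 9]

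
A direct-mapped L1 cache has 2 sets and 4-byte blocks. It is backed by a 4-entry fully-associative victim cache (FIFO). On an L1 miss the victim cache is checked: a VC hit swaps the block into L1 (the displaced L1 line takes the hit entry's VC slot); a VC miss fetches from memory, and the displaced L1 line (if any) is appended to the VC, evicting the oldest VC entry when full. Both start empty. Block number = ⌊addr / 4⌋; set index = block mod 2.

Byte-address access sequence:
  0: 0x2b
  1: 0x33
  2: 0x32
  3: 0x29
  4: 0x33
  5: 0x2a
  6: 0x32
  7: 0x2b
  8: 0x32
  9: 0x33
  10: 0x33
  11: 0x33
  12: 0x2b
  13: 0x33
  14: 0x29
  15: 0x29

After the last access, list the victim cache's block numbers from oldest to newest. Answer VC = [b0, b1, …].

#0 0x2b→b10/s0 MISS; vc=[]
#1 0x33→b12/s0 MISS; vc=[10]
#2 0x32→b12/s0 L1-HIT; vc=[10]
#3 0x29→b10/s0 VC-HIT; vc=[12]
#4 0x33→b12/s0 VC-HIT; vc=[10]
#5 0x2a→b10/s0 VC-HIT; vc=[12]
#6 0x32→b12/s0 VC-HIT; vc=[10]
#7 0x2b→b10/s0 VC-HIT; vc=[12]
#8 0x32→b12/s0 VC-HIT; vc=[10]
#9 0x33→b12/s0 L1-HIT; vc=[10]
#10 0x33→b12/s0 L1-HIT; vc=[10]
#11 0x33→b12/s0 L1-HIT; vc=[10]
#12 0x2b→b10/s0 VC-HIT; vc=[12]
#13 0x33→b12/s0 VC-HIT; vc=[10]
#14 0x29→b10/s0 VC-HIT; vc=[12]
#15 0x29→b10/s0 L1-HIT; vc=[12]

VC = [12]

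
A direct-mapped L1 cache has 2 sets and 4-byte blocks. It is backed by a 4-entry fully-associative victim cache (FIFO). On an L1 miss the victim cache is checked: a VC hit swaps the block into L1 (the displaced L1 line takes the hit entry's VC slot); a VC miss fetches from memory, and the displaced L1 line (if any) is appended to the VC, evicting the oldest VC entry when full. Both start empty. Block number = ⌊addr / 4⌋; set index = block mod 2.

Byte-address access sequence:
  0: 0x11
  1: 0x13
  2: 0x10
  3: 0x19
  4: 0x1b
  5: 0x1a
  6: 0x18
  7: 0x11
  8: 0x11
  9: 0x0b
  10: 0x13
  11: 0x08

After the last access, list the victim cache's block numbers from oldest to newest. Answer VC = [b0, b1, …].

VC = [6, 4]

  [0] addr=0x11 blk=4 s=0: MISS | VC []
  [1] addr=0x13 blk=4 s=0: L1-HIT | VC []
  [2] addr=0x10 blk=4 s=0: L1-HIT | VC []
  [3] addr=0x19 blk=6 s=0: MISS | VC [4]
  [4] addr=0x1b blk=6 s=0: L1-HIT | VC [4]
  [5] addr=0x1a blk=6 s=0: L1-HIT | VC [4]
  [6] addr=0x18 blk=6 s=0: L1-HIT | VC [4]
  [7] addr=0x11 blk=4 s=0: VC-HIT | VC [6]
  [8] addr=0x11 blk=4 s=0: L1-HIT | VC [6]
  [9] addr=0xb blk=2 s=0: MISS | VC [6, 4]
  [10] addr=0x13 blk=4 s=0: VC-HIT | VC [6, 2]
  [11] addr=0x8 blk=2 s=0: VC-HIT | VC [6, 4]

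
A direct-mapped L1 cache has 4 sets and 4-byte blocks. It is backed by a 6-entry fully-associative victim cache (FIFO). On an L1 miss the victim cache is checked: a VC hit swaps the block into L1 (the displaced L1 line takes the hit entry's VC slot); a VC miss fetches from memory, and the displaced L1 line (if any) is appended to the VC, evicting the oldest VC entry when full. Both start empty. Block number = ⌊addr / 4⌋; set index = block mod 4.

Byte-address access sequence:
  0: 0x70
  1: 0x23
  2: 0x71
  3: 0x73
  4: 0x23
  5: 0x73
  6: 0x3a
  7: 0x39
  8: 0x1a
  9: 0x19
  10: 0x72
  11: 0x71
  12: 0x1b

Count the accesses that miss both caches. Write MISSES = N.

MISSES = 4

  [0] addr=0x70 blk=28 s=0: MISS | VC []
  [1] addr=0x23 blk=8 s=0: MISS | VC [28]
  [2] addr=0x71 blk=28 s=0: VC-HIT | VC [8]
  [3] addr=0x73 blk=28 s=0: L1-HIT | VC [8]
  [4] addr=0x23 blk=8 s=0: VC-HIT | VC [28]
  [5] addr=0x73 blk=28 s=0: VC-HIT | VC [8]
  [6] addr=0x3a blk=14 s=2: MISS | VC [8]
  [7] addr=0x39 blk=14 s=2: L1-HIT | VC [8]
  [8] addr=0x1a blk=6 s=2: MISS | VC [8, 14]
  [9] addr=0x19 blk=6 s=2: L1-HIT | VC [8, 14]
  [10] addr=0x72 blk=28 s=0: L1-HIT | VC [8, 14]
  [11] addr=0x71 blk=28 s=0: L1-HIT | VC [8, 14]
  [12] addr=0x1b blk=6 s=2: L1-HIT | VC [8, 14]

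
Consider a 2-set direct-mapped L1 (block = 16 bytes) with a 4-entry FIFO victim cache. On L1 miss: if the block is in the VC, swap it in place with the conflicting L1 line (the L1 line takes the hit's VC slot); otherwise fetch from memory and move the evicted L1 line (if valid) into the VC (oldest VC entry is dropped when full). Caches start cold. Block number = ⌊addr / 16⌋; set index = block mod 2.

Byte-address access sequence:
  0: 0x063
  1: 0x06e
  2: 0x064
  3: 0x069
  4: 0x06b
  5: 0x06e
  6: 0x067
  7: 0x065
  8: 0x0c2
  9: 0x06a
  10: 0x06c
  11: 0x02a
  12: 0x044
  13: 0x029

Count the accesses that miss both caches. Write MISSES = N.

MISSES = 4

0: 0x63 (blk 6, set 0) → MISS  vc=[]
1: 0x6e (blk 6, set 0) → L1-HIT  vc=[]
2: 0x64 (blk 6, set 0) → L1-HIT  vc=[]
3: 0x69 (blk 6, set 0) → L1-HIT  vc=[]
4: 0x6b (blk 6, set 0) → L1-HIT  vc=[]
5: 0x6e (blk 6, set 0) → L1-HIT  vc=[]
6: 0x67 (blk 6, set 0) → L1-HIT  vc=[]
7: 0x65 (blk 6, set 0) → L1-HIT  vc=[]
8: 0xc2 (blk 12, set 0) → MISS  vc=[6]
9: 0x6a (blk 6, set 0) → VC-HIT  vc=[12]
10: 0x6c (blk 6, set 0) → L1-HIT  vc=[12]
11: 0x2a (blk 2, set 0) → MISS  vc=[12, 6]
12: 0x44 (blk 4, set 0) → MISS  vc=[12, 6, 2]
13: 0x29 (blk 2, set 0) → VC-HIT  vc=[12, 6, 4]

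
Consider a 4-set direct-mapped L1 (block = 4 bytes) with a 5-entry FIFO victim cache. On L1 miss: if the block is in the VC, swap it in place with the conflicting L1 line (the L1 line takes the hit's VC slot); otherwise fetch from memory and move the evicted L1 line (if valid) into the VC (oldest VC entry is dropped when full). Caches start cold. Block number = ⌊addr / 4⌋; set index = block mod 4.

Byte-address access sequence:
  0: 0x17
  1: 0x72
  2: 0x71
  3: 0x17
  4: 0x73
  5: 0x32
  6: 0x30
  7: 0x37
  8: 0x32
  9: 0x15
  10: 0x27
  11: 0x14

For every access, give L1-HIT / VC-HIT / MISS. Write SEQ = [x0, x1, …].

  [0] addr=0x17 blk=5 s=1: MISS | VC []
  [1] addr=0x72 blk=28 s=0: MISS | VC []
  [2] addr=0x71 blk=28 s=0: L1-HIT | VC []
  [3] addr=0x17 blk=5 s=1: L1-HIT | VC []
  [4] addr=0x73 blk=28 s=0: L1-HIT | VC []
  [5] addr=0x32 blk=12 s=0: MISS | VC [28]
  [6] addr=0x30 blk=12 s=0: L1-HIT | VC [28]
  [7] addr=0x37 blk=13 s=1: MISS | VC [28, 5]
  [8] addr=0x32 blk=12 s=0: L1-HIT | VC [28, 5]
  [9] addr=0x15 blk=5 s=1: VC-HIT | VC [28, 13]
  [10] addr=0x27 blk=9 s=1: MISS | VC [28, 13, 5]
  [11] addr=0x14 blk=5 s=1: VC-HIT | VC [28, 13, 9]

SEQ = [MISS, MISS, L1-HIT, L1-HIT, L1-HIT, MISS, L1-HIT, MISS, L1-HIT, VC-HIT, MISS, VC-HIT]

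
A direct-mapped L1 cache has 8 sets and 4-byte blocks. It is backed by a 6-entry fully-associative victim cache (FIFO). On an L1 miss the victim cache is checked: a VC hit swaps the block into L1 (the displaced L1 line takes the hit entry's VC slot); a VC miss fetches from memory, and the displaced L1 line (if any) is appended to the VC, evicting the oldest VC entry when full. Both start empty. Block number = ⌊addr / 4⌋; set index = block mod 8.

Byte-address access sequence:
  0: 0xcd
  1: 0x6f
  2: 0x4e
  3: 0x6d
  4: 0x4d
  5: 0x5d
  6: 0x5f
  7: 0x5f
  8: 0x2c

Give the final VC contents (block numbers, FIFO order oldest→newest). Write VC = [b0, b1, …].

VC = [51, 27, 19]

#0 0xcd→b51/s3 MISS; vc=[]
#1 0x6f→b27/s3 MISS; vc=[51]
#2 0x4e→b19/s3 MISS; vc=[51,27]
#3 0x6d→b27/s3 VC-HIT; vc=[51,19]
#4 0x4d→b19/s3 VC-HIT; vc=[51,27]
#5 0x5d→b23/s7 MISS; vc=[51,27]
#6 0x5f→b23/s7 L1-HIT; vc=[51,27]
#7 0x5f→b23/s7 L1-HIT; vc=[51,27]
#8 0x2c→b11/s3 MISS; vc=[51,27,19]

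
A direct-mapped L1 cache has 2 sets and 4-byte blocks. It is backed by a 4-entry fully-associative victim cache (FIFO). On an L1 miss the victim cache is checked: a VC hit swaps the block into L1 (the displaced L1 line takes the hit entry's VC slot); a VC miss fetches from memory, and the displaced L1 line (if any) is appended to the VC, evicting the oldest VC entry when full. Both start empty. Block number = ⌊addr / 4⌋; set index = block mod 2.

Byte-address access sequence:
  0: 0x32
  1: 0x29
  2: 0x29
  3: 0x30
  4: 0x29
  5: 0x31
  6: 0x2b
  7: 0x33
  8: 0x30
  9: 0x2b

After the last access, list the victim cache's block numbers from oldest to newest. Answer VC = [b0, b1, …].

VC = [12]

0: 0x32 (blk 12, set 0) → MISS  vc=[]
1: 0x29 (blk 10, set 0) → MISS  vc=[12]
2: 0x29 (blk 10, set 0) → L1-HIT  vc=[12]
3: 0x30 (blk 12, set 0) → VC-HIT  vc=[10]
4: 0x29 (blk 10, set 0) → VC-HIT  vc=[12]
5: 0x31 (blk 12, set 0) → VC-HIT  vc=[10]
6: 0x2b (blk 10, set 0) → VC-HIT  vc=[12]
7: 0x33 (blk 12, set 0) → VC-HIT  vc=[10]
8: 0x30 (blk 12, set 0) → L1-HIT  vc=[10]
9: 0x2b (blk 10, set 0) → VC-HIT  vc=[12]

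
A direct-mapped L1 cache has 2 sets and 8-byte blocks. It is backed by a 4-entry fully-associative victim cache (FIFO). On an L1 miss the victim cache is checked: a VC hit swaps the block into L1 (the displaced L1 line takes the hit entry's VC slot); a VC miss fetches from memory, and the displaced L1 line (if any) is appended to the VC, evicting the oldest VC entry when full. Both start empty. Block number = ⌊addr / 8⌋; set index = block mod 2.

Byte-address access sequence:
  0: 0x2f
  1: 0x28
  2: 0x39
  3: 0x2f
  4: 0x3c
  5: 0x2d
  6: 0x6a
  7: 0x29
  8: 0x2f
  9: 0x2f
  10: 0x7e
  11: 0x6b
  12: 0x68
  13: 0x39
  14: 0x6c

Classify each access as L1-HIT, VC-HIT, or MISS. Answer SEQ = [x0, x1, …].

  [0] addr=0x2f blk=5 s=1: MISS | VC []
  [1] addr=0x28 blk=5 s=1: L1-HIT | VC []
  [2] addr=0x39 blk=7 s=1: MISS | VC [5]
  [3] addr=0x2f blk=5 s=1: VC-HIT | VC [7]
  [4] addr=0x3c blk=7 s=1: VC-HIT | VC [5]
  [5] addr=0x2d blk=5 s=1: VC-HIT | VC [7]
  [6] addr=0x6a blk=13 s=1: MISS | VC [7, 5]
  [7] addr=0x29 blk=5 s=1: VC-HIT | VC [7, 13]
  [8] addr=0x2f blk=5 s=1: L1-HIT | VC [7, 13]
  [9] addr=0x2f blk=5 s=1: L1-HIT | VC [7, 13]
  [10] addr=0x7e blk=15 s=1: MISS | VC [7, 13, 5]
  [11] addr=0x6b blk=13 s=1: VC-HIT | VC [7, 15, 5]
  [12] addr=0x68 blk=13 s=1: L1-HIT | VC [7, 15, 5]
  [13] addr=0x39 blk=7 s=1: VC-HIT | VC [13, 15, 5]
  [14] addr=0x6c blk=13 s=1: VC-HIT | VC [7, 15, 5]

SEQ = [MISS, L1-HIT, MISS, VC-HIT, VC-HIT, VC-HIT, MISS, VC-HIT, L1-HIT, L1-HIT, MISS, VC-HIT, L1-HIT, VC-HIT, VC-HIT]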